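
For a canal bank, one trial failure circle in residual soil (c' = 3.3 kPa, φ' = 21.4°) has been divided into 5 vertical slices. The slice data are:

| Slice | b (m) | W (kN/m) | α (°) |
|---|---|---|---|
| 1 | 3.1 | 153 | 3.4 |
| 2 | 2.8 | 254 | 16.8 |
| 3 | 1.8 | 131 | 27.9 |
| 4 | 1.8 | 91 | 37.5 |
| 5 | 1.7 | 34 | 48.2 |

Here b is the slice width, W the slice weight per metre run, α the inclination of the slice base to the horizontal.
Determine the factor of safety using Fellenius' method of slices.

Ordinary method of slices: FS = Σ[c'·Δl_i + (W_i cosα_i)·tanφ'] / Σ W_i sinα_i, with Δl_i = b_i / cosα_i.
Slice 1: Δl = 3.1/cos3.4° = 3.105 m; N'_1 = 153·cos3.4° = 152.7; c'Δl = 10.25; W sinα = 9.1
Slice 2: Δl = 2.8/cos16.8° = 2.925 m; N'_2 = 254·cos16.8° = 243.2; c'Δl = 9.65; W sinα = 73.4
Slice 3: Δl = 1.8/cos27.9° = 2.037 m; N'_3 = 131·cos27.9° = 115.8; c'Δl = 6.72; W sinα = 61.3
Slice 4: Δl = 1.8/cos37.5° = 2.269 m; N'_4 = 91·cos37.5° = 72.2; c'Δl = 7.49; W sinα = 55.4
Slice 5: Δl = 1.7/cos48.2° = 2.551 m; N'_5 = 34·cos48.2° = 22.7; c'Δl = 8.42; W sinα = 25.3
Σc'Δl = 42.5 kN/m; ΣN' = 606.5 kN/m; ΣW sinα = 224.5 kN/m
Resisting = 42.5 + 606.5·tan21.4° = 42.5 + 237.7 = 280.2 kN/m
FS = 280.2 / 224.5 = 1.248

FS = 1.25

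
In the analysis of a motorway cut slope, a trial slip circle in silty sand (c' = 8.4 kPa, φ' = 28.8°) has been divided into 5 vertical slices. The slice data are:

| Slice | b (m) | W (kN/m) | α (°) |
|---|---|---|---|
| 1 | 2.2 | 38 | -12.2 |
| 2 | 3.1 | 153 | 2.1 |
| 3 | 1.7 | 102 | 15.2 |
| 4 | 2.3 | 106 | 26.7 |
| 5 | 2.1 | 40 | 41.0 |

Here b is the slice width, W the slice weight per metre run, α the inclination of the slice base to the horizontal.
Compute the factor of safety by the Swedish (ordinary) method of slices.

Ordinary method of slices: FS = Σ[c'·Δl_i + (W_i cosα_i)·tanφ'] / Σ W_i sinα_i, with Δl_i = b_i / cosα_i.
Slice 1: Δl = 2.2/cos(-12.2°) = 2.251 m; N'_1 = 38·cos(-12.2°) = 37.1; c'Δl = 18.91; W sinα = -8.0
Slice 2: Δl = 3.1/cos2.1° = 3.102 m; N'_2 = 153·cos2.1° = 152.9; c'Δl = 26.06; W sinα = 5.6
Slice 3: Δl = 1.7/cos15.2° = 1.762 m; N'_3 = 102·cos15.2° = 98.4; c'Δl = 14.80; W sinα = 26.7
Slice 4: Δl = 2.3/cos26.7° = 2.575 m; N'_4 = 106·cos26.7° = 94.7; c'Δl = 21.63; W sinα = 47.6
Slice 5: Δl = 2.1/cos41.0° = 2.783 m; N'_5 = 40·cos41.0° = 30.2; c'Δl = 23.37; W sinα = 26.2
Σc'Δl = 104.8 kN/m; ΣN' = 413.4 kN/m; ΣW sinα = 98.2 kN/m
Resisting = 104.8 + 413.4·tan28.8° = 104.8 + 227.2 = 332.0 kN/m
FS = 332.0 / 98.2 = 3.381

FS = 3.38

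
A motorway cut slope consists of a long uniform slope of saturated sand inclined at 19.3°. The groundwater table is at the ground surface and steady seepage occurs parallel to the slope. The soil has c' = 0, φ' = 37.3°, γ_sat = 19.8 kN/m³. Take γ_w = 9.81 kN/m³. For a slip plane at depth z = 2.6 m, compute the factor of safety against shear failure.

FS = 1.10

With seepage parallel to the slope and the water table at the surface, the effective normal stress on the slip plane uses the buoyant unit weight γ' = γ_sat − γ_w while the driving shear stress uses γ_sat:
FS = [c' + γ' z cos²β tanφ'] / [γ_sat z sinβ cosβ]
(For c' = 0 this reduces to FS = (γ'/γ_sat)·tanφ'/tanβ.)
γ' = 19.8 − 9.81 = 9.99 kN/m³
Numerator = 0.0 + 9.99·2.6·cos²19.3°·tan37.3° = 0.0 + 9.99·2.6·0.8908·0.7618 = 17.625 kPa
Denominator = 19.8·2.6·sin19.3°·cos19.3° = 19.8·2.6·0.3305·0.9438 = 16.059 kPa
FS = 17.625 / 16.059 = 1.098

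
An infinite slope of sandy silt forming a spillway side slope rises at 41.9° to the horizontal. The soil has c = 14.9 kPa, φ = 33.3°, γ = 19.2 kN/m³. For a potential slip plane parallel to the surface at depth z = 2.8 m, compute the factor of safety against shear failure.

FS = 1.29

For an infinite slope with a slip plane parallel to the surface (no pore pressure): FS = [c + γz cos²β tanφ] / [γz sinβ cosβ].
γz = 19.2·2.8 = 53.76 kN/m²
Numerator = 14.9 + 53.76·cos²41.9°·tan33.3° = 14.9 + 53.76·0.5540·0.6569 = 34.464 kPa
Denominator = 53.76·sin41.9°·cos41.9° = 53.76·0.6678·0.7443 = 26.723 kPa
FS = 34.464 / 26.723 = 1.290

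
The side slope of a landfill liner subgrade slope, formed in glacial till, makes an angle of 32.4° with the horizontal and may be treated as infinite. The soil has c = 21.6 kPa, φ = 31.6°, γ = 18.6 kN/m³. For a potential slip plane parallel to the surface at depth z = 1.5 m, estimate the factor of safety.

For an infinite slope with a slip plane parallel to the surface (no pore pressure): FS = [c + γz cos²β tanφ] / [γz sinβ cosβ].
γz = 18.6·1.5 = 27.90 kN/m²
Numerator = 21.6 + 27.90·cos²32.4°·tan31.6° = 21.6 + 27.90·0.7129·0.6152 = 33.836 kPa
Denominator = 27.90·sin32.4°·cos32.4° = 27.90·0.5358·0.8443 = 12.622 kPa
FS = 33.836 / 12.622 = 2.681

FS = 2.68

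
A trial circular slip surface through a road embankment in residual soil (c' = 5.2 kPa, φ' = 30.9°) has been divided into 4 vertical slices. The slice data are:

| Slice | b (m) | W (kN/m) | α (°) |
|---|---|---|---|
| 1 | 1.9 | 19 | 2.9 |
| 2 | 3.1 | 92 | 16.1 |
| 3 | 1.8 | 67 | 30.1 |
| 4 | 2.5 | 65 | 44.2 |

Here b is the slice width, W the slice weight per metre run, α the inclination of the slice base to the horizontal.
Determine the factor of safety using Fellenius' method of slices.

Ordinary method of slices: FS = Σ[c'·Δl_i + (W_i cosα_i)·tanφ'] / Σ W_i sinα_i, with Δl_i = b_i / cosα_i.
Slice 1: Δl = 1.9/cos2.9° = 1.902 m; N'_1 = 19·cos2.9° = 19.0; c'Δl = 9.89; W sinα = 1.0
Slice 2: Δl = 3.1/cos16.1° = 3.227 m; N'_2 = 92·cos16.1° = 88.4; c'Δl = 16.78; W sinα = 25.5
Slice 3: Δl = 1.8/cos30.1° = 2.081 m; N'_3 = 67·cos30.1° = 58.0; c'Δl = 10.82; W sinα = 33.6
Slice 4: Δl = 2.5/cos44.2° = 3.487 m; N'_4 = 65·cos44.2° = 46.6; c'Δl = 18.13; W sinα = 45.3
Σc'Δl = 55.6 kN/m; ΣN' = 211.9 kN/m; ΣW sinα = 105.4 kN/m
Resisting = 55.6 + 211.9·tan30.9° = 55.6 + 126.8 = 182.5 kN/m
FS = 182.5 / 105.4 = 1.731

FS = 1.73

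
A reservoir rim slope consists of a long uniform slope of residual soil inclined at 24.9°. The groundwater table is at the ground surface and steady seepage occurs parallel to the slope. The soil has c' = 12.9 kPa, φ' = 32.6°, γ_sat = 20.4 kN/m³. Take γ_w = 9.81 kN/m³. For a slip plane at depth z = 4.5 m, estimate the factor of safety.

FS = 1.08

With seepage parallel to the slope and the water table at the surface, the effective normal stress on the slip plane uses the buoyant unit weight γ' = γ_sat − γ_w while the driving shear stress uses γ_sat:
FS = [c' + γ' z cos²β tanφ'] / [γ_sat z sinβ cosβ]
γ' = 20.4 − 9.81 = 10.59 kN/m³
Numerator = 12.9 + 10.59·4.5·cos²24.9°·tan32.6° = 12.9 + 10.59·4.5·0.8227·0.6395 = 37.974 kPa
Denominator = 20.4·4.5·sin24.9°·cos24.9° = 20.4·4.5·0.4210·0.9070 = 35.058 kPa
FS = 37.974 / 35.058 = 1.083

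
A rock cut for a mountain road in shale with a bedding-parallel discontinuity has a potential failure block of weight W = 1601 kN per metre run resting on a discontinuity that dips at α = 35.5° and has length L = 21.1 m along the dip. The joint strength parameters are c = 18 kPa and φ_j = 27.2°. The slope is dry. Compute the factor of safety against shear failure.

Resolving the block weight along and normal to the plane and applying the Mohr–Coulomb strength on the joint:
N' = W cosα = 1601·cos35.5° = 1303.4 kN/m
Driving force T = W sinα = 1601·sin35.5° = 929.7 kN/m
Resisting force R = c·L + N'·tanφ_j = 18·21.1 + 1303.4·tan27.2° = 379.8 + 669.9 = 1049.7 kN/m
FS = R / T = 1049.7 / 929.7 = 1.129

FS = 1.13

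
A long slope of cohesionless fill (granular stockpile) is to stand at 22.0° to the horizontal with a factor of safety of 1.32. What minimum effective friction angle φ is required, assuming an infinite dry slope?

FS = tanφ/tanβ ⇒ tanφ = FS · tanβ = 1.32 · tan22.0° = 0.5333
φ = arctan(0.5333) = 28.07°

φ = 28.1°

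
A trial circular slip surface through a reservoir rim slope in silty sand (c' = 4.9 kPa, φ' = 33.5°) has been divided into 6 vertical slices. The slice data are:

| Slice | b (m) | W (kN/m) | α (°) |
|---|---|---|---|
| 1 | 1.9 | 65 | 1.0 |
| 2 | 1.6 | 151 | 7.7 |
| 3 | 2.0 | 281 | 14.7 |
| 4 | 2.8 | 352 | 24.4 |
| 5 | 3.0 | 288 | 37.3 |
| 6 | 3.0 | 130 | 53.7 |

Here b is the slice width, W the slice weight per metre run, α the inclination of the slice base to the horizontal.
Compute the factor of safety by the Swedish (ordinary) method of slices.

FS = 1.59

Ordinary method of slices: FS = Σ[c'·Δl_i + (W_i cosα_i)·tanφ'] / Σ W_i sinα_i, with Δl_i = b_i / cosα_i.
Slice 1: Δl = 1.9/cos1.0° = 1.900 m; N'_1 = 65·cos1.0° = 65.0; c'Δl = 9.31; W sinα = 1.1
Slice 2: Δl = 1.6/cos7.7° = 1.615 m; N'_2 = 151·cos7.7° = 149.6; c'Δl = 7.91; W sinα = 20.2
Slice 3: Δl = 2.0/cos14.7° = 2.068 m; N'_3 = 281·cos14.7° = 271.8; c'Δl = 10.13; W sinα = 71.3
Slice 4: Δl = 2.8/cos24.4° = 3.075 m; N'_4 = 352·cos24.4° = 320.6; c'Δl = 15.07; W sinα = 145.4
Slice 5: Δl = 3.0/cos37.3° = 3.771 m; N'_5 = 288·cos37.3° = 229.1; c'Δl = 18.48; W sinα = 174.5
Slice 6: Δl = 3.0/cos53.7° = 5.067 m; N'_6 = 130·cos53.7° = 77.0; c'Δl = 24.83; W sinα = 104.8
Σc'Δl = 85.7 kN/m; ΣN' = 1113.0 kN/m; ΣW sinα = 517.4 kN/m
Resisting = 85.7 + 1113.0·tan33.5° = 85.7 + 736.7 = 822.4 kN/m
FS = 822.4 / 517.4 = 1.590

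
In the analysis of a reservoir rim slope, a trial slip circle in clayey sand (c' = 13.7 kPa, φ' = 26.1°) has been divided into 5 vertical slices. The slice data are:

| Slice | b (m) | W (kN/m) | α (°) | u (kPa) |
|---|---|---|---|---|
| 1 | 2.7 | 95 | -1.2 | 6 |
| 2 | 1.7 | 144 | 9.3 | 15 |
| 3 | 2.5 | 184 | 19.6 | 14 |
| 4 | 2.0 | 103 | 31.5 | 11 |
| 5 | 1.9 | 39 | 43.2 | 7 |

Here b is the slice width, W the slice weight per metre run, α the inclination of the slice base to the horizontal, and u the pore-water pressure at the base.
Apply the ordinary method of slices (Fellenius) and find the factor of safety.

Ordinary method of slices: FS = Σ[c'·Δl_i + (W_i cosα_i − u_i·Δl_i)·tanφ'] / Σ W_i sinα_i, with Δl_i = b_i / cosα_i.
Slice 1: Δl = 2.7/cos(-1.2°) = 2.701 m; N'_1 = 95·cos(-1.2°) − 6·2.701 = 78.8; c'Δl = 37.00; W sinα = -2.0
Slice 2: Δl = 1.7/cos9.3° = 1.723 m; N'_2 = 144·cos9.3° − 15·1.723 = 116.3; c'Δl = 23.60; W sinα = 23.3
Slice 3: Δl = 2.5/cos19.6° = 2.654 m; N'_3 = 184·cos19.6° − 14·2.654 = 136.2; c'Δl = 36.36; W sinα = 61.7
Slice 4: Δl = 2.0/cos31.5° = 2.346 m; N'_4 = 103·cos31.5° − 11·2.346 = 62.0; c'Δl = 32.14; W sinα = 53.8
Slice 5: Δl = 1.9/cos43.2° = 2.606 m; N'_5 = 39·cos43.2° − 7·2.606 = 10.2; c'Δl = 35.71; W sinα = 26.7
Σc'Δl = 164.8 kN/m; ΣN' = 403.4 kN/m; ΣW sinα = 163.5 kN/m
Resisting = 164.8 + 403.4·tan26.1° = 164.8 + 197.6 = 362.4 kN/m
FS = 362.4 / 163.5 = 2.216

FS = 2.22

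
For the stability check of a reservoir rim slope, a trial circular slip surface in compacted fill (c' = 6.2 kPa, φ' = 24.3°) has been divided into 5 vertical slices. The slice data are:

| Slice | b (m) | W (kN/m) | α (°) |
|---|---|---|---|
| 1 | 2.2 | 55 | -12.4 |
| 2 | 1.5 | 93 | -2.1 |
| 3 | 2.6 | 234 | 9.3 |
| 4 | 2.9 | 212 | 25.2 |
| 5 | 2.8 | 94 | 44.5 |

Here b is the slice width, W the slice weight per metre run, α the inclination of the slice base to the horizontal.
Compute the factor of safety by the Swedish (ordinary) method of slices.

FS = 2.08

Ordinary method of slices: FS = Σ[c'·Δl_i + (W_i cosα_i)·tanφ'] / Σ W_i sinα_i, with Δl_i = b_i / cosα_i.
Slice 1: Δl = 2.2/cos(-12.4°) = 2.253 m; N'_1 = 55·cos(-12.4°) = 53.7; c'Δl = 13.97; W sinα = -11.8
Slice 2: Δl = 1.5/cos(-2.1°) = 1.501 m; N'_2 = 93·cos(-2.1°) = 92.9; c'Δl = 9.31; W sinα = -3.4
Slice 3: Δl = 2.6/cos9.3° = 2.635 m; N'_3 = 234·cos9.3° = 230.9; c'Δl = 16.33; W sinα = 37.8
Slice 4: Δl = 2.9/cos25.2° = 3.205 m; N'_4 = 212·cos25.2° = 191.8; c'Δl = 19.87; W sinα = 90.3
Slice 5: Δl = 2.8/cos44.5° = 3.926 m; N'_5 = 94·cos44.5° = 67.0; c'Δl = 24.34; W sinα = 65.9
Σc'Δl = 83.8 kN/m; ΣN' = 636.4 kN/m; ΣW sinα = 178.7 kN/m
Resisting = 83.8 + 636.4·tan24.3° = 83.8 + 287.4 = 371.2 kN/m
FS = 371.2 / 178.7 = 2.077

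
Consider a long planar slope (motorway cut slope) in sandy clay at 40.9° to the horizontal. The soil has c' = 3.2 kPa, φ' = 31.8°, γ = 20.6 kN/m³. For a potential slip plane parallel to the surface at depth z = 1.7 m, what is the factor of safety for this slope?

FS = 0.90

For an infinite slope with a slip plane parallel to the surface (no pore pressure): FS = [c' + γz cos²β tanφ'] / [γz sinβ cosβ].
γz = 20.6·1.7 = 35.02 kN/m²
Numerator = 3.2 + 35.02·cos²40.9°·tan31.8° = 3.2 + 35.02·0.5713·0.6200 = 15.605 kPa
Denominator = 35.02·sin40.9°·cos40.9° = 35.02·0.6547·0.7559 = 17.331 kPa
FS = 15.605 / 17.331 = 0.900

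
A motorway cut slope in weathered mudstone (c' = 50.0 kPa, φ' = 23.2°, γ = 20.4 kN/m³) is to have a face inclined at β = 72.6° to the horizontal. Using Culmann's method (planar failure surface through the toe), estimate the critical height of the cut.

Culmann's analysis gives the critical failure plane at α_cr = (β + φ')/2 = (72.6 + 23.2)/2 = 47.9°, and the critical height
H_c = (4c'/γ) · sinβ cosφ' / [1 − cos(β − φ')]
    = (4·50.0/20.4) · sin72.6°·cos23.2° / [1 − cos(49.4°)]
    = 9.804 · 0.9542·0.9191 / [1 − 0.6508]
    = 9.804 · 0.8771 / 0.3492
    = 24.62 m

H_c = 24.62 m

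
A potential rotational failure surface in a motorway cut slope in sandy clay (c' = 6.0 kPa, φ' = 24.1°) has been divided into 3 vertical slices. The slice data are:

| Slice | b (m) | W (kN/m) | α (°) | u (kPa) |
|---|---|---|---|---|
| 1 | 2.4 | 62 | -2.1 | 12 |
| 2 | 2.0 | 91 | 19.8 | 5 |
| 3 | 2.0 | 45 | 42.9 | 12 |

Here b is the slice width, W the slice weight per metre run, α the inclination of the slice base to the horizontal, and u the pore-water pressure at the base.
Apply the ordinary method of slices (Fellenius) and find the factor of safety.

Ordinary method of slices: FS = Σ[c'·Δl_i + (W_i cosα_i − u_i·Δl_i)·tanφ'] / Σ W_i sinα_i, with Δl_i = b_i / cosα_i.
Slice 1: Δl = 2.4/cos(-2.1°) = 2.402 m; N'_1 = 62·cos(-2.1°) − 12·2.402 = 33.1; c'Δl = 14.41; W sinα = -2.3
Slice 2: Δl = 2.0/cos19.8° = 2.126 m; N'_2 = 91·cos19.8° − 5·2.126 = 75.0; c'Δl = 12.75; W sinα = 30.8
Slice 3: Δl = 2.0/cos42.9° = 2.730 m; N'_3 = 45·cos42.9° − 12·2.730 = 0.2; c'Δl = 16.38; W sinα = 30.6
Σc'Δl = 43.5 kN/m; ΣN' = 108.3 kN/m; ΣW sinα = 59.2 kN/m
Resisting = 43.5 + 108.3·tan24.1° = 43.5 + 48.5 = 92.0 kN/m
FS = 92.0 / 59.2 = 1.555

FS = 1.55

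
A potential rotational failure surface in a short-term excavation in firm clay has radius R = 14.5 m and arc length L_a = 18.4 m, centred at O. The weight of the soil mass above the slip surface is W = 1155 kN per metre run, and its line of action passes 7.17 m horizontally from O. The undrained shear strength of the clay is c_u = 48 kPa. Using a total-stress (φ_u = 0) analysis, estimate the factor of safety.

FS = 1.55

Taking moments about the centre O, the resisting moment is provided by the undrained shear strength acting along the arc:
M_R = c_u·L_a·R = 48·18.40·14.5 = 12806.4 kN·m/m
M_D = W·d = 1155·7.17 = 8281.4 kN·m/m
FS = M_R / M_D = 12806.4 / 8281.4 = 1.546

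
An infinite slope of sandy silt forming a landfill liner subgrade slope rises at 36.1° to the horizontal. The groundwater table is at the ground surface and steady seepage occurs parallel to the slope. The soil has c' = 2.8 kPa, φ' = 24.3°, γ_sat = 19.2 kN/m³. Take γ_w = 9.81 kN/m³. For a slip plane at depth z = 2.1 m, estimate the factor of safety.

With seepage parallel to the slope and the water table at the surface, the effective normal stress on the slip plane uses the buoyant unit weight γ' = γ_sat − γ_w while the driving shear stress uses γ_sat:
FS = [c' + γ' z cos²β tanφ'] / [γ_sat z sinβ cosβ]
γ' = 19.2 − 9.81 = 9.39 kN/m³
Numerator = 2.8 + 9.39·2.1·cos²36.1°·tan24.3° = 2.8 + 9.39·2.1·0.6528·0.4515 = 8.613 kPa
Denominator = 19.2·2.1·sin36.1°·cos36.1° = 19.2·2.1·0.5892·0.8080 = 19.195 kPa
FS = 8.613 / 19.195 = 0.449

FS = 0.45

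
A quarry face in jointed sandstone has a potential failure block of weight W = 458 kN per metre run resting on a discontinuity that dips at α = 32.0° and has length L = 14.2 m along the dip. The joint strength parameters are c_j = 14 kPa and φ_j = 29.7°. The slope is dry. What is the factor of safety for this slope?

FS = 1.73

Resolving the block weight along and normal to the plane and applying the Mohr–Coulomb strength on the joint:
N' = W cosα = 458·cos32.0° = 388.4 kN/m
Driving force T = W sinα = 458·sin32.0° = 242.7 kN/m
Resisting force R = c_j·L + N'·tanφ_j = 14·14.2 + 388.4·tan29.7° = 198.8 + 221.5 = 420.3 kN/m
FS = R / T = 420.3 / 242.7 = 1.732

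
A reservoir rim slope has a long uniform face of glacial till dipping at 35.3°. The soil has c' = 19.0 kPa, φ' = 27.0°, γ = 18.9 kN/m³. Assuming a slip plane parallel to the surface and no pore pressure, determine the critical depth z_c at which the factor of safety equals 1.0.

z_c = 7.60 m

Setting FS = 1.00 in FS = [c' + γz cos²β tanφ'] / [γz sinβ cosβ] and solving for z:
z = c' / [γ cosβ (FS·sinβ − cosβ·tanφ')]
  = 19.0 / [18.9·cos35.3°·(1.00·sin35.3° − cos35.3°·tan27.0°)]
  = 19.0 / [18.9·0.8161·(1.00·0.5779 − 0.8161·0.5095)]
  = 19.0 / 2.4991 = 7.603 m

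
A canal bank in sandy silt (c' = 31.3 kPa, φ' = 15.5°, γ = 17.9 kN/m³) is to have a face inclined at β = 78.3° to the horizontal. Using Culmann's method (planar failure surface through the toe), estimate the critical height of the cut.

Culmann's analysis gives the critical failure plane at α_cr = (β + φ')/2 = (78.3 + 15.5)/2 = 46.9°, and the critical height
H_c = (4c'/γ) · sinβ cosφ' / [1 − cos(β − φ')]
    = (4·31.3/17.9) · sin78.3°·cos15.5° / [1 − cos(62.8°)]
    = 6.994 · 0.9792·0.9636 / [1 − 0.4571]
    = 6.994 · 0.9436 / 0.5429
    = 12.16 m

H_c = 12.16 m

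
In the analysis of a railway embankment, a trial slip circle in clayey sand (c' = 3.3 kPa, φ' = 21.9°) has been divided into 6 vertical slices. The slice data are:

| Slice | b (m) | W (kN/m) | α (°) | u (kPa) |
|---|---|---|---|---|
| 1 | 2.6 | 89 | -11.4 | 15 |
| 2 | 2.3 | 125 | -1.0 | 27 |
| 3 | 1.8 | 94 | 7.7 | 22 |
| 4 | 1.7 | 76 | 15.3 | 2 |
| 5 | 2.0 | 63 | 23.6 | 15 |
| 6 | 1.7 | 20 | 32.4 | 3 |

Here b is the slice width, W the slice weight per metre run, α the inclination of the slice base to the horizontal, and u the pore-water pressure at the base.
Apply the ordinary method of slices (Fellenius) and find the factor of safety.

Ordinary method of slices: FS = Σ[c'·Δl_i + (W_i cosα_i − u_i·Δl_i)·tanφ'] / Σ W_i sinα_i, with Δl_i = b_i / cosα_i.
Slice 1: Δl = 2.6/cos(-11.4°) = 2.652 m; N'_1 = 89·cos(-11.4°) − 15·2.652 = 47.5; c'Δl = 8.75; W sinα = -17.6
Slice 2: Δl = 2.3/cos(-1.0°) = 2.300 m; N'_2 = 125·cos(-1.0°) − 27·2.300 = 62.9; c'Δl = 7.59; W sinα = -2.2
Slice 3: Δl = 1.8/cos7.7° = 1.816 m; N'_3 = 94·cos7.7° − 22·1.816 = 53.2; c'Δl = 5.99; W sinα = 12.6
Slice 4: Δl = 1.7/cos15.3° = 1.762 m; N'_4 = 76·cos15.3° − 2·1.762 = 69.8; c'Δl = 5.82; W sinα = 20.1
Slice 5: Δl = 2.0/cos23.6° = 2.183 m; N'_5 = 63·cos23.6° − 15·2.183 = 25.0; c'Δl = 7.20; W sinα = 25.2
Slice 6: Δl = 1.7/cos32.4° = 2.013 m; N'_6 = 20·cos32.4° − 3·2.013 = 10.8; c'Δl = 6.64; W sinα = 10.7
Σc'Δl = 42.0 kN/m; ΣN' = 269.1 kN/m; ΣW sinα = 48.8 kN/m
Resisting = 42.0 + 269.1·tan21.9° = 42.0 + 108.2 = 150.2 kN/m
FS = 150.2 / 48.8 = 3.077

FS = 3.08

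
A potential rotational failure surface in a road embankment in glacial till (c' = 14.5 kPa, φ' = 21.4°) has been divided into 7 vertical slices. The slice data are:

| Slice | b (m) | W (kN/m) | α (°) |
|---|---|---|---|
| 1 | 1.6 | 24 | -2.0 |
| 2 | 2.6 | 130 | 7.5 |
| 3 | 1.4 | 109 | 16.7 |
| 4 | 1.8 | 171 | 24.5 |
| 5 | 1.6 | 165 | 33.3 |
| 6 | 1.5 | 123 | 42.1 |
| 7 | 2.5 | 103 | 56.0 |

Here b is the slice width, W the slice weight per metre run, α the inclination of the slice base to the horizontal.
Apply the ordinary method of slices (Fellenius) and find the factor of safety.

FS = 1.35

Ordinary method of slices: FS = Σ[c'·Δl_i + (W_i cosα_i)·tanφ'] / Σ W_i sinα_i, with Δl_i = b_i / cosα_i.
Slice 1: Δl = 1.6/cos(-2.0°) = 1.601 m; N'_1 = 24·cos(-2.0°) = 24.0; c'Δl = 23.21; W sinα = -0.8
Slice 2: Δl = 2.6/cos7.5° = 2.622 m; N'_2 = 130·cos7.5° = 128.9; c'Δl = 38.03; W sinα = 17.0
Slice 3: Δl = 1.4/cos16.7° = 1.462 m; N'_3 = 109·cos16.7° = 104.4; c'Δl = 21.19; W sinα = 31.3
Slice 4: Δl = 1.8/cos24.5° = 1.978 m; N'_4 = 171·cos24.5° = 155.6; c'Δl = 28.68; W sinα = 70.9
Slice 5: Δl = 1.6/cos33.3° = 1.914 m; N'_5 = 165·cos33.3° = 137.9; c'Δl = 27.76; W sinα = 90.6
Slice 6: Δl = 1.5/cos42.1° = 2.022 m; N'_6 = 123·cos42.1° = 91.3; c'Δl = 29.31; W sinα = 82.5
Slice 7: Δl = 2.5/cos56.0° = 4.471 m; N'_7 = 103·cos56.0° = 57.6; c'Δl = 64.83; W sinα = 85.4
Σc'Δl = 233.0 kN/m; ΣN' = 699.6 kN/m; ΣW sinα = 376.8 kN/m
Resisting = 233.0 + 699.6·tan21.4° = 233.0 + 274.2 = 507.2 kN/m
FS = 507.2 / 376.8 = 1.346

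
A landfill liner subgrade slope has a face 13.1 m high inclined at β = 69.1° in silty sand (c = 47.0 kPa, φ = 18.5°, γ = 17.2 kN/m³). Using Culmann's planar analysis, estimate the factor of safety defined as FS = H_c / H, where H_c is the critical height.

FS = 2.02

H_c = (4c/γ) · sinβ cosφ / [1 − cos(β − φ)]
    = (4·47.0/17.2) · sin69.1°·cos18.5° / [1 − cos50.6°]
    = 10.930 · 0.8859 / 0.3653 = 26.51 m
FS = H_c / H = 26.51 / 13.1 = 2.024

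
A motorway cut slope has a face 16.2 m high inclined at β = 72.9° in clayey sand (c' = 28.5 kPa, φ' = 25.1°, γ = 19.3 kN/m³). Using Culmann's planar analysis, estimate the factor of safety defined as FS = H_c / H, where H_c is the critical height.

FS = 0.96

H_c = (4c'/γ) · sinβ cosφ' / [1 − cos(β − φ')]
    = (4·28.5/19.3) · sin72.9°·cos25.1° / [1 − cos47.8°]
    = 5.907 · 0.8655 / 0.3283 = 15.57 m
FS = H_c / H = 15.57 / 16.2 = 0.961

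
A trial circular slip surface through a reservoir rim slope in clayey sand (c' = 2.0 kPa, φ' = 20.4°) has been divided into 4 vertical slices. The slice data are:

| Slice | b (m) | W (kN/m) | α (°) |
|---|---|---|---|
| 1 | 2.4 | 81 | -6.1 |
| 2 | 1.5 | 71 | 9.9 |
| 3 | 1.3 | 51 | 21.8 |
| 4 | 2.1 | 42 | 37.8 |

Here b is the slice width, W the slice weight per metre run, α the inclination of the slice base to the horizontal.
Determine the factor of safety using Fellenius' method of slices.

Ordinary method of slices: FS = Σ[c'·Δl_i + (W_i cosα_i)·tanφ'] / Σ W_i sinα_i, with Δl_i = b_i / cosα_i.
Slice 1: Δl = 2.4/cos(-6.1°) = 2.414 m; N'_1 = 81·cos(-6.1°) = 80.5; c'Δl = 4.83; W sinα = -8.6
Slice 2: Δl = 1.5/cos9.9° = 1.523 m; N'_2 = 71·cos9.9° = 69.9; c'Δl = 3.05; W sinα = 12.2
Slice 3: Δl = 1.3/cos21.8° = 1.400 m; N'_3 = 51·cos21.8° = 47.4; c'Δl = 2.80; W sinα = 18.9
Slice 4: Δl = 2.1/cos37.8° = 2.658 m; N'_4 = 42·cos37.8° = 33.2; c'Δl = 5.32; W sinα = 25.7
Σc'Δl = 16.0 kN/m; ΣN' = 231.0 kN/m; ΣW sinα = 48.3 kN/m
Resisting = 16.0 + 231.0·tan20.4° = 16.0 + 85.9 = 101.9 kN/m
FS = 101.9 / 48.3 = 2.111

FS = 2.11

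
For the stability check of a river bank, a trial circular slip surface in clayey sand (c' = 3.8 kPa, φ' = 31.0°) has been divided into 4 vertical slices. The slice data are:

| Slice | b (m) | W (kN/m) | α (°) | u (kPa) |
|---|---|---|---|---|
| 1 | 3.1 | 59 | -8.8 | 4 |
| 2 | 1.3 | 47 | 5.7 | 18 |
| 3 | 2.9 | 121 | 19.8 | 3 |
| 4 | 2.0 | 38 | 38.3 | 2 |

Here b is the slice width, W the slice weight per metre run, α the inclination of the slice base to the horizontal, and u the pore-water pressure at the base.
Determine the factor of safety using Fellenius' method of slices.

Ordinary method of slices: FS = Σ[c'·Δl_i + (W_i cosα_i − u_i·Δl_i)·tanφ'] / Σ W_i sinα_i, with Δl_i = b_i / cosα_i.
Slice 1: Δl = 3.1/cos(-8.8°) = 3.137 m; N'_1 = 59·cos(-8.8°) − 4·3.137 = 45.8; c'Δl = 11.92; W sinα = -9.0
Slice 2: Δl = 1.3/cos5.7° = 1.306 m; N'_2 = 47·cos5.7° − 18·1.306 = 23.3; c'Δl = 4.96; W sinα = 4.7
Slice 3: Δl = 2.9/cos19.8° = 3.082 m; N'_3 = 121·cos19.8° − 3·3.082 = 104.6; c'Δl = 11.71; W sinα = 41.0
Slice 4: Δl = 2.0/cos38.3° = 2.548 m; N'_4 = 38·cos38.3° − 2·2.548 = 24.7; c'Δl = 9.68; W sinα = 23.6
Σc'Δl = 38.3 kN/m; ΣN' = 198.3 kN/m; ΣW sinα = 60.2 kN/m
Resisting = 38.3 + 198.3·tan31.0° = 38.3 + 119.2 = 157.5 kN/m
FS = 157.5 / 60.2 = 2.616

FS = 2.62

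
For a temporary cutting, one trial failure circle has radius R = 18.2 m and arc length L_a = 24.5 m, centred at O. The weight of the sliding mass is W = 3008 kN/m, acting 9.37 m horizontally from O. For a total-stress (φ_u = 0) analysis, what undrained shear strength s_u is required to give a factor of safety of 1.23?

s_u = 77.7 kPa

FS = s_u·L_a·R / (W·d), so s_u = FS·W·d / (L_a·R).
s_u = 1.23·3008·9.37 / (24.50·18.2) = 34667.5 / 445.90 = 77.75 kPa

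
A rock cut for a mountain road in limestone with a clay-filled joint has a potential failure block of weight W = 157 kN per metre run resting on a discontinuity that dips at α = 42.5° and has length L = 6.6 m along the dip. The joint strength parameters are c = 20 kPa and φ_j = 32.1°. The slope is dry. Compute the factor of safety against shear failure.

FS = 1.93

Resolving the block weight along and normal to the plane and applying the Mohr–Coulomb strength on the joint:
N' = W cosα = 157·cos42.5° = 115.8 kN/m
Driving force T = W sinα = 157·sin42.5° = 106.1 kN/m
Resisting force R = c·L + N'·tanφ_j = 20·6.6 + 115.8·tan32.1° = 132.0 + 72.6 = 204.6 kN/m
FS = R / T = 204.6 / 106.1 = 1.929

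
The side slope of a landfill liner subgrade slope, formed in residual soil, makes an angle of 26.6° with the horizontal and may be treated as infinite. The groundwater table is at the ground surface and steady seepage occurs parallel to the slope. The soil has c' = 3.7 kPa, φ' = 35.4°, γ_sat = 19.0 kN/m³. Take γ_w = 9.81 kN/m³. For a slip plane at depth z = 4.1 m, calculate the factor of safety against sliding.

With seepage parallel to the slope and the water table at the surface, the effective normal stress on the slip plane uses the buoyant unit weight γ' = γ_sat − γ_w while the driving shear stress uses γ_sat:
FS = [c' + γ' z cos²β tanφ'] / [γ_sat z sinβ cosβ]
γ' = 19.0 − 9.81 = 9.19 kN/m³
Numerator = 3.7 + 9.19·4.1·cos²26.6°·tan35.4° = 3.7 + 9.19·4.1·0.7995·0.7107 = 25.109 kPa
Denominator = 19.0·4.1·sin26.6°·cos26.6° = 19.0·4.1·0.4478·0.8942 = 31.188 kPa
FS = 25.109 / 31.188 = 0.805

FS = 0.81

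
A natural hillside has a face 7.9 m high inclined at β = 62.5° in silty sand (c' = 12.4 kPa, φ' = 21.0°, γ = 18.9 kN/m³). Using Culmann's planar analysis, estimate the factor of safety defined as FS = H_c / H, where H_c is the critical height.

FS = 1.10

H_c = (4c'/γ) · sinβ cosφ' / [1 − cos(β − φ')]
    = (4·12.4/18.9) · sin62.5°·cos21.0° / [1 − cos41.5°]
    = 2.624 · 0.8281 / 0.2510 = 8.66 m
FS = H_c / H = 8.66 / 7.9 = 1.096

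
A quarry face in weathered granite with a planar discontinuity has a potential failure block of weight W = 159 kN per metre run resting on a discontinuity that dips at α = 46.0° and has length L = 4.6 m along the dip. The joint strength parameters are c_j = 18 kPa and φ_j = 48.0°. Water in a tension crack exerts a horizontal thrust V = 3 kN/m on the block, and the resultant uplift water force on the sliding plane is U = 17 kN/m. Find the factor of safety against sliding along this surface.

Resolving the block weight along and normal to the plane and applying the Mohr–Coulomb strength on the joint:
N' = W cosα − U − V sinα = 159·cos46.0° − 17 − 3·sin46.0° = 91.3 kN/m
Driving force T = W sinα + V cosα = 159·sin46.0° + 3·cos46.0° = 116.5 kN/m
Resisting force R = c_j·L + N'·tanφ_j = 18·4.6 + 91.3·tan48.0° = 82.8 + 101.4 = 184.2 kN/m
FS = R / T = 184.2 / 116.5 = 1.582

FS = 1.58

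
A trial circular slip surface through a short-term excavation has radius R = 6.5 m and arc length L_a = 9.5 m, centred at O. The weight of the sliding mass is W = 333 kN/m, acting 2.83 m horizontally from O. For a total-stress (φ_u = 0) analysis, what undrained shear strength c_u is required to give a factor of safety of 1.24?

c_u = 18.9 kPa

FS = c_u·L_a·R / (W·d), so c_u = FS·W·d / (L_a·R).
c_u = 1.24·333·2.83 / (9.50·6.5) = 1168.6 / 61.75 = 18.92 kPa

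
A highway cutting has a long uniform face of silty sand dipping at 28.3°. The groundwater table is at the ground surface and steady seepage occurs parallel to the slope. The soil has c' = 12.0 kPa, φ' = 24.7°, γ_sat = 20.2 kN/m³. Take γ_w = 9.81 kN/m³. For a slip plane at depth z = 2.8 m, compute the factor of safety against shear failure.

FS = 0.95

With seepage parallel to the slope and the water table at the surface, the effective normal stress on the slip plane uses the buoyant unit weight γ' = γ_sat − γ_w while the driving shear stress uses γ_sat:
FS = [c' + γ' z cos²β tanφ'] / [γ_sat z sinβ cosβ]
γ' = 20.2 − 9.81 = 10.39 kN/m³
Numerator = 12.0 + 10.39·2.8·cos²28.3°·tan24.7° = 12.0 + 10.39·2.8·0.7752·0.4599 = 22.373 kPa
Denominator = 20.2·2.8·sin28.3°·cos28.3° = 20.2·2.8·0.4741·0.8805 = 23.609 kPa
FS = 22.373 / 23.609 = 0.948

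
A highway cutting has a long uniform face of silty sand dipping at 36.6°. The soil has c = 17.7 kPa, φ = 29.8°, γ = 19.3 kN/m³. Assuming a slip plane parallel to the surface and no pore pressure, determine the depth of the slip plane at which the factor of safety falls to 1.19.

Setting FS = 1.19 in FS = [c + γz cos²β tanφ] / [γz sinβ cosβ] and solving for z:
z = c / [γ cosβ (FS·sinβ − cosβ·tanφ)]
  = 17.7 / [19.3·cos36.6°·(1.19·sin36.6° − cos36.6°·tan29.8°)]
  = 17.7 / [19.3·0.8028·(1.19·0.5962 − 0.8028·0.5727)]
  = 17.7 / 3.8694 = 4.574 m

z = 4.57 m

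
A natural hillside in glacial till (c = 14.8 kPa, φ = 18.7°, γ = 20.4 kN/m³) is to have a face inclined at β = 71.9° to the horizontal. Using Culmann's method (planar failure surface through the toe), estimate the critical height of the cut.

H_c = 6.52 m

Culmann's analysis gives the critical failure plane at α_cr = (β + φ)/2 = (71.9 + 18.7)/2 = 45.3°, and the critical height
H_c = (4c/γ) · sinβ cosφ / [1 − cos(β − φ)]
    = (4·14.8/20.4) · sin71.9°·cos18.7° / [1 − cos(53.2°)]
    = 2.902 · 0.9505·0.9472 / [1 − 0.5990]
    = 2.902 · 0.9003 / 0.4010
    = 6.52 m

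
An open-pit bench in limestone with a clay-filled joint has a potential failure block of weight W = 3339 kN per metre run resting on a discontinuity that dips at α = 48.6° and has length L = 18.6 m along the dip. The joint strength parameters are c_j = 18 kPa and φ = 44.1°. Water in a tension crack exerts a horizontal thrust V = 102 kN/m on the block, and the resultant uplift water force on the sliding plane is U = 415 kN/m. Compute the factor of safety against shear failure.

FS = 0.78

Resolving the block weight along and normal to the plane and applying the Mohr–Coulomb strength on the joint:
N' = W cosα − U − V sinα = 3339·cos48.6° − 415 − 102·sin48.6° = 1716.6 kN/m
Driving force T = W sinα + V cosα = 3339·sin48.6° + 102·cos48.6° = 2572.1 kN/m
Resisting force R = c_j·L + N'·tanφ = 18·18.6 + 1716.6·tan44.1° = 334.8 + 1663.5 = 1998.3 kN/m
FS = R / T = 1998.3 / 2572.1 = 0.777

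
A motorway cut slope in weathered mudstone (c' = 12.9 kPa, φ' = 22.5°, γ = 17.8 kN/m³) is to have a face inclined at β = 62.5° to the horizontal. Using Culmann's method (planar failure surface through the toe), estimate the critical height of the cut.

H_c = 10.15 m

Culmann's analysis gives the critical failure plane at α_cr = (β + φ')/2 = (62.5 + 22.5)/2 = 42.5°, and the critical height
H_c = (4c'/γ) · sinβ cosφ' / [1 − cos(β − φ')]
    = (4·12.9/17.8) · sin62.5°·cos22.5° / [1 − cos(40.0°)]
    = 2.899 · 0.8870·0.9239 / [1 − 0.7660]
    = 2.899 · 0.8195 / 0.2340
    = 10.15 m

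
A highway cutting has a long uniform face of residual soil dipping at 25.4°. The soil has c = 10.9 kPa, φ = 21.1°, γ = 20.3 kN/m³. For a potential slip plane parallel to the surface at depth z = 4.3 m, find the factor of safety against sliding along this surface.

For an infinite slope with a slip plane parallel to the surface (no pore pressure): FS = [c + γz cos²β tanφ] / [γz sinβ cosβ].
γz = 20.3·4.3 = 87.29 kN/m²
Numerator = 10.9 + 87.29·cos²25.4°·tan21.1° = 10.9 + 87.29·0.8160·0.3859 = 38.385 kPa
Denominator = 87.29·sin25.4°·cos25.4° = 87.29·0.4289·0.9033 = 33.822 kPa
FS = 38.385 / 33.822 = 1.135

FS = 1.13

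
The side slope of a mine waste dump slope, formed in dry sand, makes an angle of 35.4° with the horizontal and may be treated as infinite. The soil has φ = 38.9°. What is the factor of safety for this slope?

For a dry cohesionless infinite slope the factor of safety is FS = tanφ / tanβ.
FS = tan38.9° / tan35.4° = 0.8069 / 0.7107 = 1.135

FS = 1.14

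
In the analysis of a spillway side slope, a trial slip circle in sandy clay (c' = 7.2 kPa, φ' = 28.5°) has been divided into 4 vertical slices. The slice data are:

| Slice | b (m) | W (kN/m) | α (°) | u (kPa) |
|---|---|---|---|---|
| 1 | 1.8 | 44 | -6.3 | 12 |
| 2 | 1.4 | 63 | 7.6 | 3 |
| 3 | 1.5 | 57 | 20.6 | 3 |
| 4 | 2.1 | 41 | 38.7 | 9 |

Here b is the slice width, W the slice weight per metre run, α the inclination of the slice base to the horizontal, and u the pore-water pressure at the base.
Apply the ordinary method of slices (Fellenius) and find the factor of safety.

FS = 2.61

Ordinary method of slices: FS = Σ[c'·Δl_i + (W_i cosα_i − u_i·Δl_i)·tanφ'] / Σ W_i sinα_i, with Δl_i = b_i / cosα_i.
Slice 1: Δl = 1.8/cos(-6.3°) = 1.811 m; N'_1 = 44·cos(-6.3°) − 12·1.811 = 22.0; c'Δl = 13.04; W sinα = -4.8
Slice 2: Δl = 1.4/cos7.6° = 1.412 m; N'_2 = 63·cos7.6° − 3·1.412 = 58.2; c'Δl = 10.17; W sinα = 8.3
Slice 3: Δl = 1.5/cos20.6° = 1.602 m; N'_3 = 57·cos20.6° − 3·1.602 = 48.5; c'Δl = 11.54; W sinα = 20.1
Slice 4: Δl = 2.1/cos38.7° = 2.691 m; N'_4 = 41·cos38.7° − 9·2.691 = 7.8; c'Δl = 19.37; W sinα = 25.6
Σc'Δl = 54.1 kN/m; ΣN' = 136.5 kN/m; ΣW sinα = 49.2 kN/m
Resisting = 54.1 + 136.5·tan28.5° = 54.1 + 74.1 = 128.3 kN/m
FS = 128.3 / 49.2 = 2.607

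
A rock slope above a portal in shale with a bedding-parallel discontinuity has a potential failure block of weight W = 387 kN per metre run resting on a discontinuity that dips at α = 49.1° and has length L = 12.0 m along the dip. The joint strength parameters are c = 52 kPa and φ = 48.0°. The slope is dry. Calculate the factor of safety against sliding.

FS = 3.10

Resolving the block weight along and normal to the plane and applying the Mohr–Coulomb strength on the joint:
N' = W cosα = 387·cos49.1° = 253.4 kN/m
Driving force T = W sinα = 387·sin49.1° = 292.5 kN/m
Resisting force R = c·L + N'·tanφ = 52·12.0 + 253.4·tan48.0° = 624.0 + 281.4 = 905.4 kN/m
FS = R / T = 905.4 / 292.5 = 3.095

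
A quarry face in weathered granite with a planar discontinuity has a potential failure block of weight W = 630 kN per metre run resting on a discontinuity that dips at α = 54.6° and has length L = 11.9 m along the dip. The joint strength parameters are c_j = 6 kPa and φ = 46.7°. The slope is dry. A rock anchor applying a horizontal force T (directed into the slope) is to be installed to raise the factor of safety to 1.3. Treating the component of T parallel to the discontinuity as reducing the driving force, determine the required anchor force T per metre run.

Resolving forces along and normal to the sliding plane, with the horizontal anchor force T adding T·sinα to the effective normal force and T·cosα acting up the plane against the driving force:
FS = [c_jL + (W cosα + T sinα) tanφ] / [W sinα − T cosα]
Without the anchor: N' = 364.9 kN/m, driving T_d = 513.5 kN/m, resisting R = 6·11.9 + 364.9·tan46.7° = 458.7 kN/m, FS = 0.89.
Setting FS = 1.3 and solving for T:
1.3·(513.5 − T cos54.6°) = 458.7 + T sin54.6°·tan46.7°
T·(sin54.6°·tan46.7° + 1.3·cos54.6°) = 1.3·513.5 − 458.7
T·(0.8151·1.0612 + 1.3·0.5793) = 667.6 − 458.7 = 208.9
T·1.6181 = 208.9
T = 129.1 kN/m

T = 129 kN/m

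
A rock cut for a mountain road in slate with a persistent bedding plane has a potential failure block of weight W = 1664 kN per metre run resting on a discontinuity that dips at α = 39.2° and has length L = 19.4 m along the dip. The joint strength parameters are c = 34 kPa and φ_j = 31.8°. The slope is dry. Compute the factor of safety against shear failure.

Resolving the block weight along and normal to the plane and applying the Mohr–Coulomb strength on the joint:
N' = W cosα = 1664·cos39.2° = 1289.5 kN/m
Driving force T = W sinα = 1664·sin39.2° = 1051.7 kN/m
Resisting force R = c·L + N'·tanφ_j = 34·19.4 + 1289.5·tan31.8° = 659.6 + 799.5 = 1459.1 kN/m
FS = R / T = 1459.1 / 1051.7 = 1.387

FS = 1.39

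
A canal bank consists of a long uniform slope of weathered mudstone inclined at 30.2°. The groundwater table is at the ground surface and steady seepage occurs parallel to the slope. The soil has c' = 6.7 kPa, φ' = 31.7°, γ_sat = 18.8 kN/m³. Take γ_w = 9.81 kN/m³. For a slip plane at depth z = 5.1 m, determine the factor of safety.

With seepage parallel to the slope and the water table at the surface, the effective normal stress on the slip plane uses the buoyant unit weight γ' = γ_sat − γ_w while the driving shear stress uses γ_sat:
FS = [c' + γ' z cos²β tanφ'] / [γ_sat z sinβ cosβ]
γ' = 18.8 − 9.81 = 8.99 kN/m³
Numerator = 6.7 + 8.99·5.1·cos²30.2°·tan31.7° = 6.7 + 8.99·5.1·0.7470·0.6176 = 27.852 kPa
Denominator = 18.8·5.1·sin30.2°·cos30.2° = 18.8·5.1·0.5030·0.8643 = 41.684 kPa
FS = 27.852 / 41.684 = 0.668

FS = 0.67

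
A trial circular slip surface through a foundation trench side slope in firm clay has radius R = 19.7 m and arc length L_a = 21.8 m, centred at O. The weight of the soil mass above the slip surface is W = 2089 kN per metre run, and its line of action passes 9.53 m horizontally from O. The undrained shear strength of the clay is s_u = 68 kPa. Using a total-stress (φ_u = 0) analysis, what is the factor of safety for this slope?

Taking moments about the centre O, the resisting moment is provided by the undrained shear strength acting along the arc:
M_R = s_u·L_a·R = 68·21.80·19.7 = 29203.3 kN·m/m
M_D = W·d = 2089·9.53 = 19908.2 kN·m/m
FS = M_R / M_D = 29203.3 / 19908.2 = 1.467

FS = 1.47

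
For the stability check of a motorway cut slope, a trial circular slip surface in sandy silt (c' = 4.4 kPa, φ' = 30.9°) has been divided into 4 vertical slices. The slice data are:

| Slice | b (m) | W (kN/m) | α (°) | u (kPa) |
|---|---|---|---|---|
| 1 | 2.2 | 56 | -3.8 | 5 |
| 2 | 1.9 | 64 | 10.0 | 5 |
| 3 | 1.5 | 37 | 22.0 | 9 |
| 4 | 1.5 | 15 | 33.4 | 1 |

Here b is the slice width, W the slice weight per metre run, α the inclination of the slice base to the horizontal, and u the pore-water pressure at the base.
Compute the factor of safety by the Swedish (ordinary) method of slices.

Ordinary method of slices: FS = Σ[c'·Δl_i + (W_i cosα_i − u_i·Δl_i)·tanφ'] / Σ W_i sinα_i, with Δl_i = b_i / cosα_i.
Slice 1: Δl = 2.2/cos(-3.8°) = 2.205 m; N'_1 = 56·cos(-3.8°) − 5·2.205 = 44.9; c'Δl = 9.70; W sinα = -3.7
Slice 2: Δl = 1.9/cos10.0° = 1.929 m; N'_2 = 64·cos10.0° − 5·1.929 = 53.4; c'Δl = 8.49; W sinα = 11.1
Slice 3: Δl = 1.5/cos22.0° = 1.618 m; N'_3 = 37·cos22.0° − 9·1.618 = 19.7; c'Δl = 7.12; W sinα = 13.9
Slice 4: Δl = 1.5/cos33.4° = 1.797 m; N'_4 = 15·cos33.4° − 1·1.797 = 10.7; c'Δl = 7.91; W sinα = 8.3
Σc'Δl = 33.2 kN/m; ΣN' = 128.7 kN/m; ΣW sinα = 29.5 kN/m
Resisting = 33.2 + 128.7·tan30.9° = 33.2 + 77.0 = 110.2 kN/m
FS = 110.2 / 29.5 = 3.735

FS = 3.73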